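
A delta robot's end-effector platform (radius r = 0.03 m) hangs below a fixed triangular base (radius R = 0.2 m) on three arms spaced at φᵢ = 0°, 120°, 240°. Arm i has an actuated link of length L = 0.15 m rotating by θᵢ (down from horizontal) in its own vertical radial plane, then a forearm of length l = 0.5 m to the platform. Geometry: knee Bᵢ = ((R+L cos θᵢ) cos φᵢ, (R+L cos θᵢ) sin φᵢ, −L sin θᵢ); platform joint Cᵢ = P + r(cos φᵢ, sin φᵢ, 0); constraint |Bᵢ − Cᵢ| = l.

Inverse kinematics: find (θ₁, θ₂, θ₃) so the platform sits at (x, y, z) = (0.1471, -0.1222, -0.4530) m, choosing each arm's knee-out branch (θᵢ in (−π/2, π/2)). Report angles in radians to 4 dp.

θ₁ = 0.0003, θ₂ = 1.3092, θ₃ = 0.5239

rotate P by −φ1: (0.1471, -0.1222, -0.4530)
  A cos θ + B sin θ = C:  0.0229·cos θ + -0.4530·sin θ = 0.0228
  θ1 = atan2(B,A) + arccos(C/0.4536) = 0.0003
rotate P by −φ2: (-0.1794, -0.0663, -0.4530)
  e−x'=0.3494;  (l²−L²−(e−x')²−y'²−z²)/2L = -0.3472
  γ=atan2(-0.4530,0.3494)=-0.9138;  ψ=arccos(-0.6070)=2.2230;  θ2=γ+ψ≈1.3092
rotate P by −φ3: (0.0323, 0.1885, -0.4530)
  A=0.1377, B=-0.4530, C=(l²−L²−A²−y'²−z²)/(2L)=-0.1074
  θ3 = atan2(B,A) + arccos(C/0.4735) = 0.5239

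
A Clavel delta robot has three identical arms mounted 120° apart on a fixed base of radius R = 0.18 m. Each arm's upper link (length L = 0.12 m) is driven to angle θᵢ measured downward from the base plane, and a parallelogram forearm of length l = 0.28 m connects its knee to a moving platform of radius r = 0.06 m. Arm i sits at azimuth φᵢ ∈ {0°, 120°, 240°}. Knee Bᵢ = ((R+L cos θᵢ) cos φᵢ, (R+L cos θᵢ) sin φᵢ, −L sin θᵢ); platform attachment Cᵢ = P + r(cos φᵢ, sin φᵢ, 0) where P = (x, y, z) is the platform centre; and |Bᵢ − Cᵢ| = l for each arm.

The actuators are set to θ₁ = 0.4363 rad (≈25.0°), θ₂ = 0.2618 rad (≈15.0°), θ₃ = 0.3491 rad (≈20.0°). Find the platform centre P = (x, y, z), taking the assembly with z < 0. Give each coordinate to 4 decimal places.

(-0.0102, 0.0057, -0.1965)

φ1=0.0°: virtual centre (0.2288, 0.0000, -0.0507), radius l
O2 = (0.2359·cos120.0°, 0.2359·sin120.0°, -0.0311) = (-0.1180, 0.2043, -0.0311)
arm 3 at φ=240.0°: ρ3 = 0.2328;  O3 = (-0.1164, -0.2016, -0.0410)
|O₂|²−|O₁|² = 0.0017;  |O₃|²−|O₁|² = 0.0010
[-0.6934 0.4086 0.0393]·P = 0.0017;  [-0.6903 -0.4032 0.0193]·P = 0.0010
Cramer: x(z) = -0.0019+0.0423z;  y(z) = 0.0009-0.0244z
quadratic in z: (1.0024)z²+(0.0819)z+(-0.0226)=0, √Δ=0.3120 → z ∈ {-0.1965, 0.1148}; z = -0.1965 (taking z<0)
x = -0.0102, y = 0.0057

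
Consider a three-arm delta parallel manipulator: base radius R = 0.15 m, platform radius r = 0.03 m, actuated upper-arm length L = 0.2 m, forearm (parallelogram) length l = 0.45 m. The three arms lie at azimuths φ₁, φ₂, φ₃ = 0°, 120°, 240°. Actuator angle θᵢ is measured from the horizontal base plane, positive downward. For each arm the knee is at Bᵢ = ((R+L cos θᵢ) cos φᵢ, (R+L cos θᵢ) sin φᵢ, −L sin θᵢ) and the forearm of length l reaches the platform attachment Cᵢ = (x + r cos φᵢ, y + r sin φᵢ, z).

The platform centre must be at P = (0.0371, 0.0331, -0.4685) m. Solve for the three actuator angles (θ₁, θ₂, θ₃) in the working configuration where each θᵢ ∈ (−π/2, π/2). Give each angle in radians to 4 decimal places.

φ1=0.0° → target in arm frame (0.0371, 0.0331)
  e−x'=0.0829;  (l²−L²−(e−x')²−y'²−z²)/2L = -0.1624
  γ=atan2(-0.4685,0.0829)=-1.3957;  ψ=arccos(-0.3413)=1.9191;  θ1=γ+ψ≈0.5235
φ2=120.0° → target in arm frame (0.0101, -0.0487)
  A cos θ + B sin θ = C:  0.1099·cos θ + -0.4685·sin θ = -0.1786
  θ2 = atan2(B,A) + arccos(C/0.4812) = 0.6106
arm 3 (φ=240.0°): x'=-0.0472, y'=0.0156
  A=0.1672, B=-0.4685, C=(l²−L²−A²−y'²−z²)/(2L)=-0.2130
  √(A²+B²)=0.4974;  θ3 = -1.2280+2.0133 ≈ 0.7853

θ₁ = 0.5235, θ₂ = 0.6106, θ₃ = 0.7853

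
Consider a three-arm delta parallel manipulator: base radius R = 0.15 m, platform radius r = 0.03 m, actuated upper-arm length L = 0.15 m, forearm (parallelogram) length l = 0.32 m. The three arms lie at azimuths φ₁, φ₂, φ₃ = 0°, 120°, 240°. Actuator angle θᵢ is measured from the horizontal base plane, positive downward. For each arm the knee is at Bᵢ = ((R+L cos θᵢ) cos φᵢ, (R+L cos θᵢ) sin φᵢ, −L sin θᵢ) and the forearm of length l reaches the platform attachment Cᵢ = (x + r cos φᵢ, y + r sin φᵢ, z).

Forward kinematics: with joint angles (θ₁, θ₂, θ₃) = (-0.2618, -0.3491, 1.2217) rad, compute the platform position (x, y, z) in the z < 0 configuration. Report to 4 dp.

(0.0693, 0.1290, -0.1791)

arm 1 at φ=0.0°: ρ1 = 0.2649;  S1 = (0.2649, 0.0000, 0.0388)
S2 = (0.2610·cos120.0°, 0.2610·sin120.0°, 0.0513) = (-0.1305, 0.2260, 0.0513)
S3 = (0.1713·cos240.0°, 0.1713·sin240.0°, -0.1410) = (-0.0857, -0.1484, -0.1410)
subtract pairs → two planes through P
plane₁₂: -0.7907x+0.4520y+0.0250z = -0.0009
Cramer: x(z) = 0.0189-0.2812z;  y(z) = 0.0310-0.5473z
into |P−S₁|² = l²: 1.3786z² + 0.0268z + -0.0394 = 0;  Δ = 0.2181;  z = -0.1791 or 0.1597 → z<0 root = -0.1791
x = 0.0693, y = 0.1290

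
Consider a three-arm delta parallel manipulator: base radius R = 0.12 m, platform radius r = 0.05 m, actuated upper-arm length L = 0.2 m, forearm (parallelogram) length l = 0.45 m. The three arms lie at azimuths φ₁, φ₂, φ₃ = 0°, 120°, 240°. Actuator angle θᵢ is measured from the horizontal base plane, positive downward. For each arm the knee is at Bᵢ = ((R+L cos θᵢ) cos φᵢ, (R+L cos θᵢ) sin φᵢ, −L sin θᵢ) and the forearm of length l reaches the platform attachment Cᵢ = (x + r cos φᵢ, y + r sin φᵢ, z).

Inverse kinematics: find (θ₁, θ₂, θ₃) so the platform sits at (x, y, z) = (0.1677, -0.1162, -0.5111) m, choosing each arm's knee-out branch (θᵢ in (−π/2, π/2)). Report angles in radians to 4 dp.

θ₁ = 0.4361, θ₂ = 1.3087, θ₃ = 0.8725

φ1=0.0° → target in arm frame (0.1677, -0.1162)
  e−x'=-0.0977;  (l²−L²−(e−x')²−y'²−z²)/2L = -0.3044
  θ1 = atan2(B,A) + arccos(C/0.5204) = 0.4361
φ2=120.0° → target in arm frame (-0.1845, -0.0871)
  e−x'=0.2545;  (l²−L²−(e−x')²−y'²−z²)/2L = -0.4277
  γ=atan2(-0.5111,0.2545)=-1.1088;  ψ=arccos(-0.7491)=2.4175;  θ2=γ+ψ≈1.3087
arm 3 (φ=240.0°): x'=0.0168, y'=0.2033
  e−x'=0.0532;  (l²−L²−(e−x')²−y'²−z²)/2L = -0.3572
  γ=atan2(-0.5111,0.0532)=-1.4670;  ψ=arccos(-0.6952)=2.3395;  θ3=γ+ψ≈0.8725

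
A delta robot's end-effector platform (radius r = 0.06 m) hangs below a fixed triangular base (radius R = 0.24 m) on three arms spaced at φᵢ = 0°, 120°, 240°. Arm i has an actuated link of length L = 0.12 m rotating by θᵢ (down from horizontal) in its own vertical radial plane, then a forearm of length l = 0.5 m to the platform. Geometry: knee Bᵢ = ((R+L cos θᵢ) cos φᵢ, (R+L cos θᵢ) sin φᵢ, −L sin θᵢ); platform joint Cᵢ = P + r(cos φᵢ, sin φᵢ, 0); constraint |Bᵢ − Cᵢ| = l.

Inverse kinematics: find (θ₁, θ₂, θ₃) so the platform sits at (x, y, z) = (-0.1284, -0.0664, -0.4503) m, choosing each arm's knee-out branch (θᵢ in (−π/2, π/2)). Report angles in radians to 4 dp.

θ₁ = 1.1347, θ₂ = 0.5239, θ₃ = -0.0872

arm 1 (φ=0.0°): x'=-0.1284, y'=-0.0664
  e−x'=0.3084;  (l²−L²−(e−x')²−y'²−z²)/2L = -0.2779
  θ1 = atan2(B,A) + arccos(C/0.5458) = 1.1347
arm 2 (φ=120.0°): x'=0.0067, y'=0.1444
  A cos θ + B sin θ = C:  0.1733·cos θ + -0.4503·sin θ = -0.0752
  √(A²+B²)=0.4825;  θ2 = -1.2034+1.7274 ≈ 0.5239
arm 3 (φ=240.0°): x'=0.1217, y'=-0.0780
  A=0.0583, B=-0.4503, C=(l²−L²−A²−y'²−z²)/(2L)=0.0973
  θ3 = atan2(B,A) + arccos(C/0.4541) = -0.0872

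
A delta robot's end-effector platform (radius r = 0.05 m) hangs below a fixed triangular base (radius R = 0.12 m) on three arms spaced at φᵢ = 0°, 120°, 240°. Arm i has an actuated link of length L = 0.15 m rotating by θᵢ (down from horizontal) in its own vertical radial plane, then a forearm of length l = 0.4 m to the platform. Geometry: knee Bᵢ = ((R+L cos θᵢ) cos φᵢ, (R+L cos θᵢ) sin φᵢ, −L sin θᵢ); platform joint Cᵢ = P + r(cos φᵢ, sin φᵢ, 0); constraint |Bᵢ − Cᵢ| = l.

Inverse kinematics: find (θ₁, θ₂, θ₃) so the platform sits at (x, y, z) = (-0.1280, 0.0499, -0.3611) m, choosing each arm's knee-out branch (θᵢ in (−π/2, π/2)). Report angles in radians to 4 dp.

θ₁ = 0.7853, θ₂ = -0.0875, θ₃ = 0.2616

arm 1 (φ=0.0°): x'=-0.1280, y'=0.0499
  e−x'=0.1980;  (l²−L²−(e−x')²−y'²−z²)/2L = -0.1153
  γ=atan2(-0.3611,0.1980)=-1.0692;  ψ=arccos(-0.2800)=1.8545;  θ1=γ+ψ≈0.7853
rotate P by −φ2: (0.1072, 0.0859, -0.3611)
  A=-0.0372, B=-0.3611, C=(l²−L²−A²−y'²−z²)/(2L)=-0.0055
  θ2 = atan2(B,A) + arccos(C/0.3630) = -0.0875
rotate P by −φ3: (0.0208, -0.1358, -0.3611)
  e−x'=0.0492;  (l²−L²−(e−x')²−y'²−z²)/2L = -0.0459
  √(A²+B²)=0.3644;  θ3 = -1.4353+1.6970 ≈ 0.2616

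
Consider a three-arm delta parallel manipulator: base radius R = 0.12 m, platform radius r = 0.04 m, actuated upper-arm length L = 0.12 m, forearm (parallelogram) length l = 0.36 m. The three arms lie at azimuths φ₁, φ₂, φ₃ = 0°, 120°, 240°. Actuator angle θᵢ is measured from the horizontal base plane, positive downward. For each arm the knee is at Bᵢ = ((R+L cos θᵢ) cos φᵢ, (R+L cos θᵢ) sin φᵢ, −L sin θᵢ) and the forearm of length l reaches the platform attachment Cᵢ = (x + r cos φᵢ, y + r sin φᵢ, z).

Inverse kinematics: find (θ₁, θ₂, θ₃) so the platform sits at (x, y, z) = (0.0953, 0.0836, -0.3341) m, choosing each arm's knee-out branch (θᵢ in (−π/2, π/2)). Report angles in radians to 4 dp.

θ₁ = -0.0003, θ₂ = 0.3487, θ₃ = 0.9594

φ1=0.0° → target in arm frame (0.0953, 0.0836)
  A=-0.0153, B=-0.3341, C=(l²−L²−A²−y'²−z²)/(2L)=-0.0152
  θ1 = atan2(B,A) + arccos(C/0.3345) = -0.0003
arm 2 (φ=120.0°): x'=0.0247, y'=-0.1243
  A cos θ + B sin θ = C:  0.0553·cos θ + -0.3341·sin θ = -0.0622
  √(A²+B²)=0.3386;  θ2 = -1.4069+1.7556 ≈ 0.3487
φ3=240.0° → target in arm frame (-0.1200, 0.0407)
  A cos θ + B sin θ = C:  0.2000·cos θ + -0.3341·sin θ = -0.1588
  √(A²+B²)=0.3894;  θ3 = -1.0313+1.9907 ≈ 0.9594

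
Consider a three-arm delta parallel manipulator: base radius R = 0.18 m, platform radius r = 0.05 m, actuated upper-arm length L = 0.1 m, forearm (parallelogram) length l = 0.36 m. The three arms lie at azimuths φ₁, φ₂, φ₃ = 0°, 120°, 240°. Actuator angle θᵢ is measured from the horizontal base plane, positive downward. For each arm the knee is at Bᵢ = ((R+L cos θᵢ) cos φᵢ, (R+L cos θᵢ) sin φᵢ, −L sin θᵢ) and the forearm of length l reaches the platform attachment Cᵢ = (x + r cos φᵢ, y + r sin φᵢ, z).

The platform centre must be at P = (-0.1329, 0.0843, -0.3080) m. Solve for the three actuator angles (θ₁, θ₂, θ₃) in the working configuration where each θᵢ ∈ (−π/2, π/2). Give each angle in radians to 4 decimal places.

φ1=0.0° → target in arm frame (-0.1329, 0.0843)
  A=0.2629, B=-0.3080, C=(l²−L²−A²−y'²−z²)/(2L)=-0.2574
  √(A²+B²)=0.4049;  θ1 = -0.8642+2.2597 ≈ 1.3955
rotate P by −φ2: (0.1395, 0.0729, -0.3080)
  A=-0.0095, B=-0.3080, C=(l²−L²−A²−y'²−z²)/(2L)=0.0966
  θ2 = atan2(B,A) + arccos(C/0.3081) = -0.3497
arm 3 (φ=240.0°): x'=-0.0066, y'=-0.1572
  A=0.1366, B=-0.3080, C=(l²−L²−A²−y'²−z²)/(2L)=-0.0932
  √(A²+B²)=0.3369;  θ3 = -1.1535+1.8510 ≈ 0.6976

θ₁ = 1.3955, θ₂ = -0.3497, θ₃ = 0.6976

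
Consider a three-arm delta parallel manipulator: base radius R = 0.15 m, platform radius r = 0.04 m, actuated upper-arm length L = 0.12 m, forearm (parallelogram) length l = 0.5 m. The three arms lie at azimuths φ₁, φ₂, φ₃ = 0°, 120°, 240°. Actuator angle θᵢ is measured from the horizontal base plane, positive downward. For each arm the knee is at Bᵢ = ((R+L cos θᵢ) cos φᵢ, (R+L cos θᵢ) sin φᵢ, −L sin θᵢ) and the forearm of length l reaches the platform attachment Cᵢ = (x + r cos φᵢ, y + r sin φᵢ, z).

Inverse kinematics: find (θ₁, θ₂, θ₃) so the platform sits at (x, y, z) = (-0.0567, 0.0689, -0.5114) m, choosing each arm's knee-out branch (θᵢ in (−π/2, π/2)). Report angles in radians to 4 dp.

φ1=0.0° → target in arm frame (-0.0567, 0.0689)
  A=0.1667, B=-0.5114, C=(l²−L²−A²−y'²−z²)/(2L)=-0.2436
  θ1 = atan2(B,A) + arccos(C/0.5379) = 0.7851
rotate P by −φ2: (0.0880, 0.0147, -0.5114)
  A cos θ + B sin θ = C:  0.0220·cos θ + -0.5114·sin θ = -0.1109
  √(A²+B²)=0.5119;  θ2 = -1.5278+1.7893 ≈ 0.2614
arm 3 (φ=240.0°): x'=-0.0313, y'=-0.0836
  e−x'=0.1413;  (l²−L²−(e−x')²−y'²−z²)/2L = -0.2203
  γ=atan2(-0.5114,0.1413)=-1.3012;  ψ=arccos(-0.4153)=1.9991;  θ3=γ+ψ≈0.6979

θ₁ = 0.7851, θ₂ = 0.2614, θ₃ = 0.6979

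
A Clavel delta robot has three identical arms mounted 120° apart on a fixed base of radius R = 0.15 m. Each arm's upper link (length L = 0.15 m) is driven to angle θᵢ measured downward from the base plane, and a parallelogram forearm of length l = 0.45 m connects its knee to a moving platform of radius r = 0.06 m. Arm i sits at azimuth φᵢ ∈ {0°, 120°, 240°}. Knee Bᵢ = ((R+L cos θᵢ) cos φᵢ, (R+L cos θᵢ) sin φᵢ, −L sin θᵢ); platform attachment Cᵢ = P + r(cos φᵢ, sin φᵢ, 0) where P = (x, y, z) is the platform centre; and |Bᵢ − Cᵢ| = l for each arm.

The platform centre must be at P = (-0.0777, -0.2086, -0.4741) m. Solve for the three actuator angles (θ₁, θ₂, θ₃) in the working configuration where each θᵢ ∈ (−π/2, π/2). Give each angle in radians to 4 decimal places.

φ1=0.0° → target in arm frame (-0.0777, -0.2086)
  A cos θ + B sin θ = C:  0.1677·cos θ + -0.4741·sin θ = -0.3880
  γ=atan2(-0.4741,0.1677)=-1.2308;  ψ=arccos(-0.7716)=2.4521;  θ1=γ+ψ≈1.2213
φ2=120.0° → target in arm frame (-0.1418, 0.1716)
  e−x'=0.2318;  (l²−L²−(e−x')²−y'²−z²)/2L = -0.4265
  θ2 = atan2(B,A) + arccos(C/0.5277) = 1.3958
rotate P by −φ3: (0.2195, 0.0370, -0.4741)
  A cos θ + B sin θ = C:  -0.1295·cos θ + -0.4741·sin θ = -0.2097
  √(A²+B²)=0.4915;  θ3 = -1.8374+2.0116 ≈ 0.1742

θ₁ = 1.2213, θ₂ = 1.3958, θ₃ = 0.1742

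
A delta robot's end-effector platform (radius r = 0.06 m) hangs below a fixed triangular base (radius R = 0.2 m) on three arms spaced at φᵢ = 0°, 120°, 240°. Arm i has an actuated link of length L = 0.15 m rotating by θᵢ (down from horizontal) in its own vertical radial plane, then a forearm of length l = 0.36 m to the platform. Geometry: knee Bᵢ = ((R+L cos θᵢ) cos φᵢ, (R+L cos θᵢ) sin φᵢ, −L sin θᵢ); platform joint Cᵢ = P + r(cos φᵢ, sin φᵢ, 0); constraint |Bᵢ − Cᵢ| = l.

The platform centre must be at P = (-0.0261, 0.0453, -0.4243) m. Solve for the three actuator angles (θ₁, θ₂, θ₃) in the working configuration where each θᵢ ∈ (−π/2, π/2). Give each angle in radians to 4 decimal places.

θ₁ = 1.2217, θ₂ = 0.8730, θ₃ = 1.2221

rotate P by −φ1: (-0.0261, 0.0453, -0.4243)
  A=0.1661, B=-0.4243, C=(l²−L²−A²−y'²−z²)/(2L)=-0.3419
  γ=atan2(-0.4243,0.1661)=-1.1977;  ψ=arccos(-0.7504)=2.4194;  θ1=γ+ψ≈1.2217
rotate P by −φ2: (0.0523, 0.0000, -0.4243)
  A=0.0877, B=-0.4243, C=(l²−L²−A²−y'²−z²)/(2L)=-0.2688
  θ2 = atan2(B,A) + arccos(C/0.4333) = 0.8730
arm 3 (φ=240.0°): x'=-0.0262, y'=-0.0453
  A cos θ + B sin θ = C:  0.1662·cos θ + -0.4243·sin θ = -0.3420
  γ=atan2(-0.4243,0.1662)=-1.1975;  ψ=arccos(-0.7505)=2.4196;  θ3=γ+ψ≈1.2221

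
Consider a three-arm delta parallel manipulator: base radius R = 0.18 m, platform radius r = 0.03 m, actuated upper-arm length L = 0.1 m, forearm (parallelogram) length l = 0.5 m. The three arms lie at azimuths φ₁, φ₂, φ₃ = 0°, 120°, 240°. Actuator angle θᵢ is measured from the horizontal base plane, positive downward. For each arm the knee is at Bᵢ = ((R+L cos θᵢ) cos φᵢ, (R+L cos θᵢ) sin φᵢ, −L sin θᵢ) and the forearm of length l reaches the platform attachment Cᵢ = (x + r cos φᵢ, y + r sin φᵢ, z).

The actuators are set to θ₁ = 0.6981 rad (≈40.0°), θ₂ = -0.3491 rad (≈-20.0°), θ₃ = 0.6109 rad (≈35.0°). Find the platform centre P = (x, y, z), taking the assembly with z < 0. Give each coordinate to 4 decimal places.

(-0.0722, 0.1037, -0.4515)

arm 1 at φ=0.0°: e+L cos θ1 = 0.2266;  centre 1 = (0.2266, 0.0000, -0.0643)
φ2=120.0°: virtual centre (-0.1220, 0.2113, 0.0342), radius l
φ3=240.0°: virtual centre (-0.1160, -0.2008, -0.0574), radius l
subtract pairs → two planes through P
plane₁₂: -0.6972x+0.4226y+0.1970z = 0.0052
Cramer: x(z) = -0.0049+0.1492z;  y(z) = 0.0043-0.2200z
quadratic in z: (1.0707)z²+(0.0576)z+(-0.1923)=0, √Δ=0.9093 → z ∈ {-0.4515, 0.3977}; z = -0.4515 (taking z<0)
x = -0.0722, y = 0.1037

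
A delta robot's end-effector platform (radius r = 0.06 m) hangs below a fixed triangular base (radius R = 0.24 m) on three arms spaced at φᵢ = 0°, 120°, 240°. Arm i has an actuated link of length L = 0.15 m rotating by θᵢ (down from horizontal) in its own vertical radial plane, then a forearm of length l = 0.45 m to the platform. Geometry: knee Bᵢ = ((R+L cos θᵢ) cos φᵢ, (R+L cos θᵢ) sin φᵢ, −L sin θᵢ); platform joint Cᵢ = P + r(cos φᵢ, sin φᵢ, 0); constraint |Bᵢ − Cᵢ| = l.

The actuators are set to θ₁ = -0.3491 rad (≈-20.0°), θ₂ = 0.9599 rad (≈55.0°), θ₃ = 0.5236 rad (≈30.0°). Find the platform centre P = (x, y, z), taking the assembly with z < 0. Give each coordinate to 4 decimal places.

arm 1 at φ=0.0°: e+L cos θ1 = 0.3210;  centre 1 = (0.3210, 0.0000, 0.0513)
centre 2 = (0.2660·cos120.0°, 0.2660·sin120.0°, -0.1229) = (-0.1330, 0.2304, -0.1229)
centre 3 = (0.3099·cos240.0°, 0.3099·sin240.0°, -0.0750) = (-0.1550, -0.2684, -0.0750)
eliminate P² terms by subtracting sphere 1 from 2 and 3
plane₁₂: -0.9079x+0.4608y+-0.3484z = -0.0198
det = 0.9259;  x = 0.0134+-0.3277z,  y = -0.0164+0.1104z
sphere 1 gives Az²+Bz+C=0 with A=1.1195, B=0.0953, C=-0.1050;  B²−4AC=0.4794;  roots -0.3518, 0.2667;  negative root z = -0.3518
x = 0.1287, y = -0.0553

(0.1287, -0.0553, -0.3518)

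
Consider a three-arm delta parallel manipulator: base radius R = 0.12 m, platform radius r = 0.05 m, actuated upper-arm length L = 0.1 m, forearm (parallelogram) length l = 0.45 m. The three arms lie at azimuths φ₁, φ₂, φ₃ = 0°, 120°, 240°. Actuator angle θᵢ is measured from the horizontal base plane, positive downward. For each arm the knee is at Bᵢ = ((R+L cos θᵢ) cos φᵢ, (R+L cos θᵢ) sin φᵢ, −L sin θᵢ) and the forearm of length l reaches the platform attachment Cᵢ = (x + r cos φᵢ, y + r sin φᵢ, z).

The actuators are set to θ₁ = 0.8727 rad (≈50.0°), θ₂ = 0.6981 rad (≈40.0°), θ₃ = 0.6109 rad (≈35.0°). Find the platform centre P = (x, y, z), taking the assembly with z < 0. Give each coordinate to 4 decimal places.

(-0.0419, -0.0141, -0.4904)

S1 = (0.1343·cos0.0°, 0.1343·sin0.0°, -0.0766) = (0.1343, 0.0000, -0.0766)
arm 2 at φ=120.0°: (R−r)+L cos θ2 = 0.1466;  S2 = (-0.0733, 0.1270, -0.0643)
S3 = (0.1519·cos240.0°, 0.1519·sin240.0°, -0.0574) = (-0.0760, -0.1316, -0.0574)
|S₂|²−|S₁|² = 0.0017;  |S₃|²−|S₁|² = 0.0025
plane₁₂: -0.4152x+0.2539y+0.0247z = 0.0017
det = 0.2160;  x = -0.0050+0.0753z,  y = -0.0014+0.0260z
sphere 1 gives Az²+Bz+C=0 with A=1.0063, B=0.1322, C=-0.1772;  B²−4AC=0.7309;  roots -0.4904, 0.3591;  negative root z = -0.4904
x = -0.0419, y = -0.0141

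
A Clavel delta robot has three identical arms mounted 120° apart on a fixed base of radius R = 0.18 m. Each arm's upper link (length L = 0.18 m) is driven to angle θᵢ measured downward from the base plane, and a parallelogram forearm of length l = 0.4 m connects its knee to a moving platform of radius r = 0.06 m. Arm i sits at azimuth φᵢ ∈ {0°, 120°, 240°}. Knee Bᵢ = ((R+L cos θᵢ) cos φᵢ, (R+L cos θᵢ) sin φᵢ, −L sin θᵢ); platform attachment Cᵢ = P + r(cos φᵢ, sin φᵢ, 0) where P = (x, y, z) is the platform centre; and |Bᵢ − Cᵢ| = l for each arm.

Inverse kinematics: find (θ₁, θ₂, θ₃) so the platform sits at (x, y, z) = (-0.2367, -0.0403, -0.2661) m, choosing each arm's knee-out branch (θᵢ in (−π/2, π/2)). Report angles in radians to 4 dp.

rotate P by −φ1: (-0.2367, -0.0403, -0.2661)
  A cos θ + B sin θ = C:  0.3567·cos θ + -0.2661·sin θ = -0.2002
  γ=atan2(-0.2661,0.3567)=-0.6409;  ψ=arccos(-0.4498)=2.0374;  θ1=γ+ψ≈1.3964
φ2=120.0° → target in arm frame (0.0834, 0.2251)
  A cos θ + B sin θ = C:  0.0366·cos θ + -0.2661·sin θ = 0.0132
  γ=atan2(-0.2661,0.0366)=-1.4343;  ψ=arccos(0.0493)=1.5215;  θ2=γ+ψ≈0.0872
φ3=240.0° → target in arm frame (0.1533, -0.1848)
  A=-0.0333, B=-0.2661, C=(l²−L²−A²−y'²−z²)/(2L)=0.0598
  γ=atan2(-0.2661,-0.0333)=-1.6951;  ψ=arccos(0.2229)=1.3460;  θ3=γ+ψ≈-0.3491

θ₁ = 1.3964, θ₂ = 0.0872, θ₃ = -0.3491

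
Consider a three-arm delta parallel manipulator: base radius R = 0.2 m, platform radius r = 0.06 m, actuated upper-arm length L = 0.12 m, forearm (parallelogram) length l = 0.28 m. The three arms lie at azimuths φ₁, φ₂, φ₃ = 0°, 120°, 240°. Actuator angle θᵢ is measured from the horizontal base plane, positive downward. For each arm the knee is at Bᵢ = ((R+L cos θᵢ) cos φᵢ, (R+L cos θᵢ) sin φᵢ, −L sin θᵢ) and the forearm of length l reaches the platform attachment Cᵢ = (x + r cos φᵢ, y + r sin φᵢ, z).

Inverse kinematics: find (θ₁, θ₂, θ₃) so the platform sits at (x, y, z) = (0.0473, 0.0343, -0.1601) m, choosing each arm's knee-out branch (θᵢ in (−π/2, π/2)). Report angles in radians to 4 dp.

arm 1 (φ=0.0°): x'=0.0473, y'=0.0343
  e−x'=0.0927;  (l²−L²−(e−x')²−y'²−z²)/2L = 0.1192
  θ1 = atan2(B,A) + arccos(C/0.1850) = -0.1750
φ2=120.0° → target in arm frame (0.0061, -0.0581)
  A cos θ + B sin θ = C:  0.1339·cos θ + -0.1601·sin θ = 0.0710
  √(A²+B²)=0.2087;  θ2 = -0.8741+1.2235 ≈ 0.3494
rotate P by −φ3: (-0.0534, 0.0238, -0.1601)
  A=0.1934, B=-0.1601, C=(l²−L²−A²−y'²−z²)/(2L)=0.0017
  θ3 = atan2(B,A) + arccos(C/0.2510) = 0.8723

θ₁ = -0.1750, θ₂ = 0.3494, θ₃ = 0.8723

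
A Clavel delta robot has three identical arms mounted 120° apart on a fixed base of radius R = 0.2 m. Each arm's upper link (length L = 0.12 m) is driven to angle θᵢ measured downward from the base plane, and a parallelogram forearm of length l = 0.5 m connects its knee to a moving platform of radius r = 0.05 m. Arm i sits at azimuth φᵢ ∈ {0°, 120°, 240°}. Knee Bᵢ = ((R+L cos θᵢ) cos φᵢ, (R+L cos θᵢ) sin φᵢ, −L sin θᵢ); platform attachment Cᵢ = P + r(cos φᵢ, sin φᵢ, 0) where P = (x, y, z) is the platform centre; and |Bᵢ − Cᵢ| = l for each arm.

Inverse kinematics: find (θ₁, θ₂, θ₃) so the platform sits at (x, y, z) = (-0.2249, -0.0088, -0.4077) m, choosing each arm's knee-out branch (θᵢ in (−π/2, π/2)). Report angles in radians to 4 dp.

θ₁ = 1.3092, θ₂ = -0.1746, θ₃ = -0.2616

arm 1 (φ=0.0°): x'=-0.2249, y'=-0.0088
  A=0.3749, B=-0.4077, C=(l²−L²−A²−y'²−z²)/(2L)=-0.2969
  θ1 = atan2(B,A) + arccos(C/0.5539) = 1.3092
arm 2 (φ=120.0°): x'=0.1048, y'=0.1992
  e−x'=0.0452;  (l²−L²−(e−x')²−y'²−z²)/2L = 0.1153
  γ=atan2(-0.4077,0.0452)=-1.4605;  ψ=arccos(0.2811)=1.2859;  θ2=γ+ψ≈-0.1746
φ3=240.0° → target in arm frame (0.1201, -0.1904)
  A=0.0299, B=-0.4077, C=(l²−L²−A²−y'²−z²)/(2L)=0.1344
  γ=atan2(-0.4077,0.0299)=-1.4975;  ψ=arccos(0.3287)=1.2359;  θ3=γ+ψ≈-0.2616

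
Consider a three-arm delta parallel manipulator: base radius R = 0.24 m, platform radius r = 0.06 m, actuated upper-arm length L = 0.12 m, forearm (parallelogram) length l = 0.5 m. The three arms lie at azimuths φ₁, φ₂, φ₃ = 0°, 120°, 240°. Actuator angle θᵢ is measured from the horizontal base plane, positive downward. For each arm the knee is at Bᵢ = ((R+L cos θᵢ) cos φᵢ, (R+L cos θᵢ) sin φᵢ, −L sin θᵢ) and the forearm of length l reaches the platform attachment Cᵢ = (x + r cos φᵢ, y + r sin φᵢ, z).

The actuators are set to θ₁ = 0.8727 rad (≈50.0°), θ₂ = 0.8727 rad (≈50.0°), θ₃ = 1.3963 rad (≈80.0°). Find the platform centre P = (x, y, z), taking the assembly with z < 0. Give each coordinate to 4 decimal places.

(0.0367, 0.0636, -0.5362)

arm 1 at φ=0.0°: (R−r)+L cos θ1 = 0.2571;  O1 = (0.2571, 0.0000, -0.0919)
φ2=120.0°: virtual centre (-0.1286, 0.2227, -0.0919), radius l
O3 = (0.2008·cos240.0°, 0.2008·sin240.0°, -0.1182) = (-0.1004, -0.1739, -0.1182)
eliminate P² terms by subtracting sphere 1 from 2 and 3
linear system: -0.7714x+0.4454y = 0.0000−0.0000z; -0.7151x+-0.3479y = -0.0203−-0.0525z
Cramer: x(z) = 0.0154-0.0398z;  y(z) = 0.0266-0.0690z
quadratic in z: (1.0064)z²+(0.1994)z+(-0.1824)=0, √Δ=0.8798 → z ∈ {-0.5362, 0.3380}; z = -0.5362 (taking z<0)
x = 0.0367, y = 0.0636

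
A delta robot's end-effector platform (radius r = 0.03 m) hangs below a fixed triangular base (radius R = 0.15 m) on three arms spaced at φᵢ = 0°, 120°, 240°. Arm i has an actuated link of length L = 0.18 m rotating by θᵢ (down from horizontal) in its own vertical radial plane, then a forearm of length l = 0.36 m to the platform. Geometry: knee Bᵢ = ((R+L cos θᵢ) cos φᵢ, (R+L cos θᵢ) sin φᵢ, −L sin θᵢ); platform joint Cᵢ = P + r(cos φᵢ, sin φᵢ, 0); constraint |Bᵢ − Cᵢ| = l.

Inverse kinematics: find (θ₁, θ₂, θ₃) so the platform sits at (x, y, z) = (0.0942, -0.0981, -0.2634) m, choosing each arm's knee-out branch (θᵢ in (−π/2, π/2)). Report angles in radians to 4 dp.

φ1=0.0° → target in arm frame (0.0942, -0.0981)
  A=0.0258, B=-0.2634, C=(l²−L²−A²−y'²−z²)/(2L)=0.0487
  γ=atan2(-0.2634,0.0258)=-1.4732;  ψ=arccos(0.1840)=1.3857;  θ1=γ+ψ≈-0.0874
rotate P by −φ2: (-0.1321, -0.0325, -0.2634)
  A=0.2521, B=-0.2634, C=(l²−L²−A²−y'²−z²)/(2L)=-0.1021
  γ=atan2(-0.2634,0.2521)=-0.8074;  ψ=arccos(-0.2802)=1.8548;  θ2=γ+ψ≈1.0474
rotate P by −φ3: (0.0379, 0.1306, -0.2634)
  A=0.0821, B=-0.2634, C=(l²−L²−A²−y'²−z²)/(2L)=0.0111
  γ=atan2(-0.2634,0.0821)=-1.2685;  ψ=arccos(0.0404)=1.5304;  θ3=γ+ψ≈0.2619

θ₁ = -0.0874, θ₂ = 1.0474, θ₃ = 0.2619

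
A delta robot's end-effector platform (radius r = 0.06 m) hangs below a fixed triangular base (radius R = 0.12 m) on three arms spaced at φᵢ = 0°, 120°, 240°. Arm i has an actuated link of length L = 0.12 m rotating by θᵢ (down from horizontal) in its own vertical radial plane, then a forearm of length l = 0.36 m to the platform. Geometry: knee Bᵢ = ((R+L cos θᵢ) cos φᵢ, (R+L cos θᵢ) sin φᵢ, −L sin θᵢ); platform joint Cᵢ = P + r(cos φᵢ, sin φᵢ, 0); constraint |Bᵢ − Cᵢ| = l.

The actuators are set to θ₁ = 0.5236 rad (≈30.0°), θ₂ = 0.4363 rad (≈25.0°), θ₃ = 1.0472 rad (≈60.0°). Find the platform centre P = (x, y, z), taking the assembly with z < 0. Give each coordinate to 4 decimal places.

(0.0419, 0.0976, -0.3843)

arm 1 at φ=0.0°: ρ1 = 0.1639;  S1 = (0.1639, 0.0000, -0.0600)
arm 2 at φ=120.0°: ρ2 = 0.1688;  S2 = (-0.0844, 0.1461, -0.0507)
S3 = (0.1200·cos240.0°, 0.1200·sin240.0°, -0.1039) = (-0.0600, -0.1039, -0.1039)
eliminate P² terms by subtracting sphere 1 from 2 and 3
plane₁₂: -0.4966x+0.2923y+0.0186z = 0.0006
det = 0.2341;  x = 0.0061+-0.0932z,  y = 0.0123+-0.2219z
into |P−S₁|² = l²: 1.0579z² + 0.1440z + -0.1009 = 0;  Δ = 0.4478;  z = -0.3843 or 0.2482 → z<0 root = -0.3843
x = 0.0419, y = 0.0976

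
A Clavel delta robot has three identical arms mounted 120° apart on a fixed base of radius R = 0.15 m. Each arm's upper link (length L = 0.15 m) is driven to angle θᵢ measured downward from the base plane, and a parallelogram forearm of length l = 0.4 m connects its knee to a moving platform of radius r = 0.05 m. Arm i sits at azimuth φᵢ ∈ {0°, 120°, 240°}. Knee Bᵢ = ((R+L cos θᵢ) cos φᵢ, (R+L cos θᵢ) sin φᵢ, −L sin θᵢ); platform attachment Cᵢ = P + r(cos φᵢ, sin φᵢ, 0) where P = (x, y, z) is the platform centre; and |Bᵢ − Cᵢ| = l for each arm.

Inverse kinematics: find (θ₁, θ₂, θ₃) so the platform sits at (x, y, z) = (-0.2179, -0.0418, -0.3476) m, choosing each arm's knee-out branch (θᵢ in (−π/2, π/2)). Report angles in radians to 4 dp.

arm 1 (φ=0.0°): x'=-0.2179, y'=-0.0418
  A=0.3179, B=-0.3476, C=(l²−L²−A²−y'²−z²)/(2L)=-0.2871
  γ=atan2(-0.3476,0.3179)=-0.8300;  ψ=arccos(-0.6095)=2.2262;  θ1=γ+ψ≈1.3962
rotate P by −φ2: (0.0728, 0.2096, -0.3476)
  A cos θ + B sin θ = C:  0.0272·cos θ + -0.3476·sin θ = -0.0933
  γ=atan2(-0.3476,0.0272)=-1.4926;  ψ=arccos(-0.2677)=1.8418;  θ2=γ+ψ≈0.3493
arm 3 (φ=240.0°): x'=0.1451, y'=-0.1678
  A=-0.0451, B=-0.3476, C=(l²−L²−A²−y'²−z²)/(2L)=-0.0451
  γ=atan2(-0.3476,-0.0451)=-1.7000;  ψ=arccos(-0.1286)=1.6998;  θ3=γ+ψ≈-0.0002

θ₁ = 1.3962, θ₂ = 0.3493, θ₃ = -0.0002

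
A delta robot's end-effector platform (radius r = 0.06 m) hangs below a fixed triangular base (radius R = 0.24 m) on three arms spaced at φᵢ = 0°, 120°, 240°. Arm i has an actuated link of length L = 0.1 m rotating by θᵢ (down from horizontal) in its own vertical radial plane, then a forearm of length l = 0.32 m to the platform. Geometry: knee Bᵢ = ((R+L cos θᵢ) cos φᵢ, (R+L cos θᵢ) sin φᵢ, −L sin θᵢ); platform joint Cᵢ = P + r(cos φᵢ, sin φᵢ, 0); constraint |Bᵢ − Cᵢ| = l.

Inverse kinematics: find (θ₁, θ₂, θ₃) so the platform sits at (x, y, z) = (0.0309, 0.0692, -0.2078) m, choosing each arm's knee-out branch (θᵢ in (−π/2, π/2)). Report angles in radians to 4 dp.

θ₁ = 0.1735, θ₂ = 0.0004, θ₃ = 1.1342

φ1=0.0° → target in arm frame (0.0309, 0.0692)
  e−x'=0.1491;  (l²−L²−(e−x')²−y'²−z²)/2L = 0.1110
  θ1 = atan2(B,A) + arccos(C/0.2558) = 0.1735
arm 2 (φ=120.0°): x'=0.0445, y'=-0.0614
  A=0.1355, B=-0.2078, C=(l²−L²−A²−y'²−z²)/(2L)=0.1354
  θ2 = atan2(B,A) + arccos(C/0.2481) = 0.0004
arm 3 (φ=240.0°): x'=-0.0754, y'=-0.0078
  A cos θ + B sin θ = C:  0.2554·cos θ + -0.2078·sin θ = -0.0803
  θ3 = atan2(B,A) + arccos(C/0.3292) = 1.1342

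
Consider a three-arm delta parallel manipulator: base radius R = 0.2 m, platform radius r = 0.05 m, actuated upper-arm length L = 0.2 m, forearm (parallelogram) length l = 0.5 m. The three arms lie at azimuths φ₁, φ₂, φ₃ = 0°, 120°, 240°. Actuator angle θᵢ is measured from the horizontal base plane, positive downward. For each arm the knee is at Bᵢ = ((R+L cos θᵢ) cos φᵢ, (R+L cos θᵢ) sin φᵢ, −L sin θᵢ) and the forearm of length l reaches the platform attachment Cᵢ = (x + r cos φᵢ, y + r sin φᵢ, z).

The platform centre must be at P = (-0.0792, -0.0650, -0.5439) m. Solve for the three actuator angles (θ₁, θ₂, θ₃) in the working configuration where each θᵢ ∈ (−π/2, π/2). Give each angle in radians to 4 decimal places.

arm 1 (φ=0.0°): x'=-0.0792, y'=-0.0650
  A=0.2292, B=-0.5439, C=(l²−L²−A²−y'²−z²)/(2L)=-0.3565
  θ1 = atan2(B,A) + arccos(C/0.5902) = 1.0473
rotate P by −φ2: (-0.0167, 0.1011, -0.5439)
  e−x'=0.1667;  (l²−L²−(e−x')²−y'²−z²)/2L = -0.3096
  γ=atan2(-0.5439,0.1667)=-1.2734;  ψ=arccos(-0.5442)=2.1462;  θ2=γ+ψ≈0.8728
φ3=240.0° → target in arm frame (0.0959, -0.0361)
  A cos θ + B sin θ = C:  0.0541·cos θ + -0.5439·sin θ = -0.2251
  θ3 = atan2(B,A) + arccos(C/0.5466) = 0.5237

θ₁ = 1.0473, θ₂ = 0.8728, θ₃ = 0.5237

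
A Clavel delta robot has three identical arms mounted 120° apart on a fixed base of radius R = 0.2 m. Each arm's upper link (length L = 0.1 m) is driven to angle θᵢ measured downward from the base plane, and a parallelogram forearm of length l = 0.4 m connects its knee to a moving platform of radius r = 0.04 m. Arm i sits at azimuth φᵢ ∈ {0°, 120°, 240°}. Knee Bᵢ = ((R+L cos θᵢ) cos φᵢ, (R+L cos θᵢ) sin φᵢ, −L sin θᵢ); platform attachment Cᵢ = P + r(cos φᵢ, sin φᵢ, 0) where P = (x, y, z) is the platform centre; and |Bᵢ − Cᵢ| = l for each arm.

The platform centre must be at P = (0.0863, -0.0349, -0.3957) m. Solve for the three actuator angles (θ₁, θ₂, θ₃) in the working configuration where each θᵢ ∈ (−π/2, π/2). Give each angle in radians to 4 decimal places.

rotate P by −φ1: (0.0863, -0.0349, -0.3957)
  A=0.0737, B=-0.3957, C=(l²−L²−A²−y'²−z²)/(2L)=-0.0661
  √(A²+B²)=0.4025;  θ1 = -1.3867+1.7359 ≈ 0.3492
arm 2 (φ=120.0°): x'=-0.0734, y'=-0.0573
  A cos θ + B sin θ = C:  0.2334·cos θ + -0.3957·sin θ = -0.3216
  θ2 = atan2(B,A) + arccos(C/0.4594) = 1.3084
φ3=240.0° → target in arm frame (-0.0129, 0.0922)
  e−x'=0.1729;  (l²−L²−(e−x')²−y'²−z²)/2L = -0.2249
  γ=atan2(-0.3957,0.1729)=-1.1588;  ψ=arccos(-0.5208)=2.1186;  θ3=γ+ψ≈0.9598

θ₁ = 0.3492, θ₂ = 1.3084, θ₃ = 0.9598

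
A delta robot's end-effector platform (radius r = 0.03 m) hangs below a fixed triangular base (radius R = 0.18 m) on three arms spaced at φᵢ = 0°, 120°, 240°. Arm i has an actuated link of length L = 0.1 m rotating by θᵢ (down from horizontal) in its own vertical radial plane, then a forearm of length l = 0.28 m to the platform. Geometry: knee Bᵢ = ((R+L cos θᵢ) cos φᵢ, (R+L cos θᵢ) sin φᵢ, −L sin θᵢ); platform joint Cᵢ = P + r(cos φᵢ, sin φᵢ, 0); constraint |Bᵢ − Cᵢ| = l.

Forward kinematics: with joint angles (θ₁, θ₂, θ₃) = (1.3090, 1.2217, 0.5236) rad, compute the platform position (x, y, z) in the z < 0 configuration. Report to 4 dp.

(-0.0379, -0.0514, -0.2699)

centre 1 = (0.1759·cos0.0°, 0.1759·sin0.0°, -0.0966) = (0.1759, 0.0000, -0.0966)
φ2=120.0°: virtual centre (-0.0921, 0.1595, -0.0940), radius l
centre 3 = (0.2366·cos240.0°, 0.2366·sin240.0°, -0.0500) = (-0.1183, -0.2049, -0.0500)
subtract pairs → two planes through P
linear system: -0.5360x+0.3191y = 0.0025−0.0052z; -0.5884x+-0.4098y = 0.0182−0.0932z
Cramer: x(z) = -0.0168+0.0783z;  y(z) = -0.0204+0.1150z
sphere 1 gives Az²+Bz+C=0 with A=1.0194, B=0.1583, C=-0.0315;  B²−4AC=0.1537;  roots -0.2699, 0.1146;  negative root z = -0.2699
x = -0.0379, y = -0.0514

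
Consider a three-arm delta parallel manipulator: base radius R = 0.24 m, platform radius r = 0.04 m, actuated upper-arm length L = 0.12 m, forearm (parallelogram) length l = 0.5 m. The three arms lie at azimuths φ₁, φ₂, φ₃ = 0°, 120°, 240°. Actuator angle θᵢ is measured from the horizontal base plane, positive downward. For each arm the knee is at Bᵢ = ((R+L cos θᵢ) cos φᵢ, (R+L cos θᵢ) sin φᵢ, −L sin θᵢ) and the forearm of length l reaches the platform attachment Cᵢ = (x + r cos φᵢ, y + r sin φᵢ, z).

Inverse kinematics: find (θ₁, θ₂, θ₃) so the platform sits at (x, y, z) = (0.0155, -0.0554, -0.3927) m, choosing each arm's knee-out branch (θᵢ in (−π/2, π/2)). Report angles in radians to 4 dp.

θ₁ = 0.0000, θ₂ = 0.4364, θ₃ = -0.1750

arm 1 (φ=0.0°): x'=0.0155, y'=-0.0554
  A=0.1845, B=-0.3927, C=(l²−L²−A²−y'²−z²)/(2L)=0.1845
  θ1 = atan2(B,A) + arccos(C/0.4339) = 0.0000
arm 2 (φ=120.0°): x'=-0.0557, y'=0.0143
  A cos θ + B sin θ = C:  0.2557·cos θ + -0.3927·sin θ = 0.0658
  √(A²+B²)=0.4686;  θ2 = -0.9936+1.4300 ≈ 0.4364
arm 3 (φ=240.0°): x'=0.0402, y'=0.0411
  A cos θ + B sin θ = C:  0.1598·cos θ + -0.3927·sin θ = 0.2257
  γ=atan2(-0.3927,0.1598)=-1.1844;  ψ=arccos(0.5324)=1.0094;  θ3=γ+ψ≈-0.1750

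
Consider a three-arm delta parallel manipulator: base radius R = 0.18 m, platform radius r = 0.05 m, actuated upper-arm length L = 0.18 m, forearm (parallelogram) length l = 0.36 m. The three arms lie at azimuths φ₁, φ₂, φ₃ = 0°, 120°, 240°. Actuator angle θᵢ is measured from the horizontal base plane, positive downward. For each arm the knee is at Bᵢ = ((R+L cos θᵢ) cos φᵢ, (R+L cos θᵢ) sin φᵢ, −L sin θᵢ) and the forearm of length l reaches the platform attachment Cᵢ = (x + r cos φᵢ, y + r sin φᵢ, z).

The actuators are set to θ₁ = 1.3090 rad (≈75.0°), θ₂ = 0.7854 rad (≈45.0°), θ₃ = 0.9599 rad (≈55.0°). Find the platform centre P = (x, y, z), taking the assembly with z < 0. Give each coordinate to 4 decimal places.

arm 1 at φ=0.0°: (R−r)+L cos θ1 = 0.1766;  centre 1 = (0.1766, 0.0000, -0.1739)
arm 2 at φ=120.0°: (R−r)+L cos θ2 = 0.2573;  centre 2 = (-0.1286, 0.2228, -0.1273)
arm 3 at φ=240.0°: (R−r)+L cos θ3 = 0.2332;  centre 3 = (-0.1166, -0.2020, -0.1474)
subtract pairs → two planes through P
[-0.6105 0.4456 0.0932]·P = 0.0210;  [-0.5864 -0.4040 0.0528]·P = 0.0147
det = 0.5079;  x = -0.0296+0.1205z,  y = 0.0065+-0.0441z
into |P−centre ₁|² = l²: 1.0165z² + 0.2975z + -0.0568 = 0;  Δ = 0.3195;  z = -0.4244 or 0.1317 → z<0 root = -0.4244
x = -0.0807, y = 0.0252

(-0.0807, 0.0252, -0.4244)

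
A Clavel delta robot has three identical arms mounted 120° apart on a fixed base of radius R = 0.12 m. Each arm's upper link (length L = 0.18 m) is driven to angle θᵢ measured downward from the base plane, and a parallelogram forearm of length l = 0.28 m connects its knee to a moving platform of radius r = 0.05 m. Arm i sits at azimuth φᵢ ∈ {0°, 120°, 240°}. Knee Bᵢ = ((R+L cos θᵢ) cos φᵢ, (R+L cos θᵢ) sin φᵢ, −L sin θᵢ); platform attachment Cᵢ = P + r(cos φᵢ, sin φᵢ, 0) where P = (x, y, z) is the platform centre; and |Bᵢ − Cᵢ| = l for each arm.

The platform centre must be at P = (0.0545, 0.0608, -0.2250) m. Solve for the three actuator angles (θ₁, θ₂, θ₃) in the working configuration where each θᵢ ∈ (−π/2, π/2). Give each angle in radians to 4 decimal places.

θ₁ = 0.1744, θ₂ = 0.3493, θ₃ = 0.8728

arm 1 (φ=0.0°): x'=0.0545, y'=0.0608
  A cos θ + B sin θ = C:  0.0155·cos θ + -0.2250·sin θ = -0.0238
  θ1 = atan2(B,A) + arccos(C/0.2255) = 0.1744
rotate P by −φ2: (0.0254, -0.0776, -0.2250)
  A cos θ + B sin θ = C:  0.0446·cos θ + -0.2250·sin θ = -0.0351
  √(A²+B²)=0.2294;  θ2 = -1.3751+1.7244 ≈ 0.3493
rotate P by −φ3: (-0.0799, 0.0168, -0.2250)
  e−x'=0.1499;  (l²−L²−(e−x')²−y'²−z²)/2L = -0.0761
  √(A²+B²)=0.2704;  θ3 = -0.9831+1.8559 ≈ 0.8728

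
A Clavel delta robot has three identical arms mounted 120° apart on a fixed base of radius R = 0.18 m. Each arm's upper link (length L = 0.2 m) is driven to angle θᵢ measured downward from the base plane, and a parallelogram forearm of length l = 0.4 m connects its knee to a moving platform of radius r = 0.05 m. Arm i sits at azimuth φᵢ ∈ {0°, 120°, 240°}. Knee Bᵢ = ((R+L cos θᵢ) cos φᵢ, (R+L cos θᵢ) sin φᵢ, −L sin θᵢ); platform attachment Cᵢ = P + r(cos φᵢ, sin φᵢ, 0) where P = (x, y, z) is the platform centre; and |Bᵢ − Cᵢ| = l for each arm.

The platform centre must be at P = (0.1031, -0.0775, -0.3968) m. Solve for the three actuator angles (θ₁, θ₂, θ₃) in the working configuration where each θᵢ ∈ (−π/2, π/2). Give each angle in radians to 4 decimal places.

rotate P by −φ1: (0.1031, -0.0775, -0.3968)
  A cos θ + B sin θ = C:  0.0269·cos θ + -0.3968·sin θ = -0.1105
  θ1 = atan2(B,A) + arccos(C/0.3977) = 0.3491
φ2=120.0° → target in arm frame (-0.1187, -0.0505)
  A cos θ + B sin θ = C:  0.2487·cos θ + -0.3968·sin θ = -0.2546
  γ=atan2(-0.3968,0.2487)=-1.0110;  ψ=arccos(-0.5437)=2.1456;  θ2=γ+ψ≈1.1346
φ3=240.0° → target in arm frame (0.0156, 0.1280)
  e−x'=0.1144;  (l²−L²−(e−x')²−y'²−z²)/2L = -0.1673
  √(A²+B²)=0.4130;  θ3 = -1.2900+1.9880 ≈ 0.6980

θ₁ = 0.3491, θ₂ = 1.1346, θ₃ = 0.6980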